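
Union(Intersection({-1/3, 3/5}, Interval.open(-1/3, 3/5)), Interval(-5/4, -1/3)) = Interval(-5/4, -1/3)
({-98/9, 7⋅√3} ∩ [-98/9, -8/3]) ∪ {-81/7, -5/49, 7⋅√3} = {-81/7, -98/9, -5/49, 7⋅√3}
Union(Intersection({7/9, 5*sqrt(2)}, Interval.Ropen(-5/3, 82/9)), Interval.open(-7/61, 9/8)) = Union({5*sqrt(2)}, Interval.open(-7/61, 9/8))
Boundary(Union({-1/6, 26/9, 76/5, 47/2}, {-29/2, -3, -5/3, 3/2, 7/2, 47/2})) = {-29/2, -3, -5/3, -1/6, 3/2, 26/9, 7/2, 76/5, 47/2}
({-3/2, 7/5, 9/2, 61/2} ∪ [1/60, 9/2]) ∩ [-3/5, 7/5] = [1/60, 7/5]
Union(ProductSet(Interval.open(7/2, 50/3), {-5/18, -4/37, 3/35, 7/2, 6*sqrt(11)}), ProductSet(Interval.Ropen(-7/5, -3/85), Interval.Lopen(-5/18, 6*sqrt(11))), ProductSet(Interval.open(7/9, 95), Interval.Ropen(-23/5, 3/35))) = Union(ProductSet(Interval.Ropen(-7/5, -3/85), Interval.Lopen(-5/18, 6*sqrt(11))), ProductSet(Interval.open(7/9, 95), Interval.Ropen(-23/5, 3/35)), ProductSet(Interval.open(7/2, 50/3), {-5/18, -4/37, 3/35, 7/2, 6*sqrt(11)}))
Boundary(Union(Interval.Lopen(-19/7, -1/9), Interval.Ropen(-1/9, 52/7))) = {-19/7, 52/7}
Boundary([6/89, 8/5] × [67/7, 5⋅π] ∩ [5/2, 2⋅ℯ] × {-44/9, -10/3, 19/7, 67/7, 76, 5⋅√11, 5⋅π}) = ∅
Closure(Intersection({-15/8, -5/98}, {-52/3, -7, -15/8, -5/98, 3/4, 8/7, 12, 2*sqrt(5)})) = {-15/8, -5/98}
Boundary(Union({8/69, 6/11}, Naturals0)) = Union({8/69, 6/11}, Naturals0)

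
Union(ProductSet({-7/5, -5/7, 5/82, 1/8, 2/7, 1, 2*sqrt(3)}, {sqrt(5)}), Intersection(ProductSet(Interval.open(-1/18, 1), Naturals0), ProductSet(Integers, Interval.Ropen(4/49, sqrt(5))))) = Union(ProductSet({-7/5, -5/7, 5/82, 1/8, 2/7, 1, 2*sqrt(3)}, {sqrt(5)}), ProductSet(Range(0, 1, 1), Range(1, 3, 1)))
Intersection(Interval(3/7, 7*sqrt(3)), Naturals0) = Range(1, 13, 1)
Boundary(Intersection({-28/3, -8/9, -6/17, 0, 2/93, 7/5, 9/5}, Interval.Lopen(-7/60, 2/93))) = {0, 2/93}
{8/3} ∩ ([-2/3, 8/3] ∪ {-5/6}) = {8/3}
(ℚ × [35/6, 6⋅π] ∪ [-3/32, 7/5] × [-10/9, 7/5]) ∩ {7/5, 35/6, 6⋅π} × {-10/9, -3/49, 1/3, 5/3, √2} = {7/5} × {-10/9, -3/49, 1/3}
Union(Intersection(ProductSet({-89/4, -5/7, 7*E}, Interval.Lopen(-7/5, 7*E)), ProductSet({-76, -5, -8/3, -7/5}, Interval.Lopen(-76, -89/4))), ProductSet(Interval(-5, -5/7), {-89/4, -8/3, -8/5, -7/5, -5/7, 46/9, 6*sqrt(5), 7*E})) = ProductSet(Interval(-5, -5/7), {-89/4, -8/3, -8/5, -7/5, -5/7, 46/9, 6*sqrt(5), 7*E})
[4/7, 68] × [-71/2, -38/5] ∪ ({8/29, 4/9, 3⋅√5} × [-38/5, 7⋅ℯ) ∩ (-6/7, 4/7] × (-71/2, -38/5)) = [4/7, 68] × [-71/2, -38/5]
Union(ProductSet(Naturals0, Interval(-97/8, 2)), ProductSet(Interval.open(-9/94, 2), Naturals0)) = Union(ProductSet(Interval.open(-9/94, 2), Naturals0), ProductSet(Naturals0, Interval(-97/8, 2)))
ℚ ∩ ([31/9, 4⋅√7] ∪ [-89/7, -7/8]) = (ℚ ∩ [-89/7, -7/8]) ∪ (ℚ ∩ [31/9, 4⋅√7])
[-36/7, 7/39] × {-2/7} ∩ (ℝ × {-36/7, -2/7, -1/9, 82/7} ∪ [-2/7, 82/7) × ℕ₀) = [-36/7, 7/39] × {-2/7}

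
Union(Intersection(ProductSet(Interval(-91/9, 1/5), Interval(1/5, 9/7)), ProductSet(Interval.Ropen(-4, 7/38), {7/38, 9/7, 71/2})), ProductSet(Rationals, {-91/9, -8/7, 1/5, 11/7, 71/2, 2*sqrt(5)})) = Union(ProductSet(Interval.Ropen(-4, 7/38), {9/7}), ProductSet(Rationals, {-91/9, -8/7, 1/5, 11/7, 71/2, 2*sqrt(5)}))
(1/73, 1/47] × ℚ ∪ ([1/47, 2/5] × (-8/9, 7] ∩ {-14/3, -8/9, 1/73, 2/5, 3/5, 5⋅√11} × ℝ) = ((1/73, 1/47] × ℚ) ∪ ({2/5} × (-8/9, 7])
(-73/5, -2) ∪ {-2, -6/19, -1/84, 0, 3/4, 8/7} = (-73/5, -2] ∪ {-6/19, -1/84, 0, 3/4, 8/7}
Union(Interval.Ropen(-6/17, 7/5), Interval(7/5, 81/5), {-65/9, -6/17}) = Union({-65/9}, Interval(-6/17, 81/5))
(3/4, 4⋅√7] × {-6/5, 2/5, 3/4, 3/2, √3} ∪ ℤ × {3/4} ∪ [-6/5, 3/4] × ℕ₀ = (ℤ × {3/4}) ∪ ([-6/5, 3/4] × ℕ₀) ∪ ((3/4, 4⋅√7] × {-6/5, 2/5, 3/4, 3/2, √3})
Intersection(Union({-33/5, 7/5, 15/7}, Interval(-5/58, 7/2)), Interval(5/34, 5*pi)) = Interval(5/34, 7/2)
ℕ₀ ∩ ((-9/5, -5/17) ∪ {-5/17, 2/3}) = ∅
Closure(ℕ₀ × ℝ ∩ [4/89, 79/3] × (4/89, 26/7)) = {1, 2, …, 26} × [4/89, 26/7]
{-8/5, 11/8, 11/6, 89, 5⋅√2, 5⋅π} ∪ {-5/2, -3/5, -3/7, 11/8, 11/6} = {-5/2, -8/5, -3/5, -3/7, 11/8, 11/6, 89, 5⋅√2, 5⋅π}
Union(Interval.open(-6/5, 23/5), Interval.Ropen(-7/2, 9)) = Interval.Ropen(-7/2, 9)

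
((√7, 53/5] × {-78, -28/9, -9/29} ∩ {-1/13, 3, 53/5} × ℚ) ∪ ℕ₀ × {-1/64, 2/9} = (ℕ₀ × {-1/64, 2/9}) ∪ ({3, 53/5} × {-78, -28/9, -9/29})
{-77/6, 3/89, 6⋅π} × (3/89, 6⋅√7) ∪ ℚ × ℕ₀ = (ℚ × ℕ₀) ∪ ({-77/6, 3/89, 6⋅π} × (3/89, 6⋅√7))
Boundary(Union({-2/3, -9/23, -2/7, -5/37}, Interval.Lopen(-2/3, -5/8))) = {-2/3, -5/8, -9/23, -2/7, -5/37}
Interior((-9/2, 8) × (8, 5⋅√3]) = (-9/2, 8) × (8, 5⋅√3)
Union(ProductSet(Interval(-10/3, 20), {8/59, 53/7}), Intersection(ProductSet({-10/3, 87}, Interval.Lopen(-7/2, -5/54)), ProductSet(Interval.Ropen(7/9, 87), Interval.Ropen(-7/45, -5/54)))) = ProductSet(Interval(-10/3, 20), {8/59, 53/7})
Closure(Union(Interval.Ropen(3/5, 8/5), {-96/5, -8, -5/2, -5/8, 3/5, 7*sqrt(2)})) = Union({-96/5, -8, -5/2, -5/8, 7*sqrt(2)}, Interval(3/5, 8/5))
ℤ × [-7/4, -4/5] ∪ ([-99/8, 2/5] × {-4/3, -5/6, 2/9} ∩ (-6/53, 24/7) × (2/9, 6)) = ℤ × [-7/4, -4/5]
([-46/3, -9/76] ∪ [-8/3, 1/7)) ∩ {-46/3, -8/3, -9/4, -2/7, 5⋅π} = {-46/3, -8/3, -9/4, -2/7}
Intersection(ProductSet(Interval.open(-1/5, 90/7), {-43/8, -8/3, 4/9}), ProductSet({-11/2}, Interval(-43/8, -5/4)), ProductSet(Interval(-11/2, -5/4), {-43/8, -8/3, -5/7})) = EmptySet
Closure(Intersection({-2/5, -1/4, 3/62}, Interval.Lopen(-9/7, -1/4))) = {-2/5, -1/4}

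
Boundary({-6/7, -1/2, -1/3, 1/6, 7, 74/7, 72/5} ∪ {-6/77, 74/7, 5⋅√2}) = {-6/7, -1/2, -1/3, -6/77, 1/6, 7, 74/7, 72/5, 5⋅√2}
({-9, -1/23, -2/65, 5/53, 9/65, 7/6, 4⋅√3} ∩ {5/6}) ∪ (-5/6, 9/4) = (-5/6, 9/4)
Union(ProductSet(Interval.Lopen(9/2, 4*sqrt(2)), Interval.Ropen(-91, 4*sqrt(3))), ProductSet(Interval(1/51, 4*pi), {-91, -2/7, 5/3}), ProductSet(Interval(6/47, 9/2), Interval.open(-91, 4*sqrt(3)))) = Union(ProductSet(Interval(1/51, 4*pi), {-91, -2/7, 5/3}), ProductSet(Interval(6/47, 9/2), Interval.open(-91, 4*sqrt(3))), ProductSet(Interval.Lopen(9/2, 4*sqrt(2)), Interval.Ropen(-91, 4*sqrt(3))))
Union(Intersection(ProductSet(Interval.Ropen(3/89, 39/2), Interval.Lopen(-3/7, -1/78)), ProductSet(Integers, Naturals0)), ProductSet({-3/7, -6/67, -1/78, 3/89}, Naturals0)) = ProductSet({-3/7, -6/67, -1/78, 3/89}, Naturals0)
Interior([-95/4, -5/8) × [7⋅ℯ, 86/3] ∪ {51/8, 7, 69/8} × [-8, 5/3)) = (-95/4, -5/8) × (7⋅ℯ, 86/3)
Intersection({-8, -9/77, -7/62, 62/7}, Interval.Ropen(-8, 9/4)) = {-8, -9/77, -7/62}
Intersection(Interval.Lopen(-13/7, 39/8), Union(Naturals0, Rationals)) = Intersection(Interval.Lopen(-13/7, 39/8), Rationals)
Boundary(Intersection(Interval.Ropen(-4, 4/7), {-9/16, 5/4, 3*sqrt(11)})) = {-9/16}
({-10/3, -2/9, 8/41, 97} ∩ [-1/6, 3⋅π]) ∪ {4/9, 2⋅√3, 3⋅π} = {8/41, 4/9, 2⋅√3, 3⋅π}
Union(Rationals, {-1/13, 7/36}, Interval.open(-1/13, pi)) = Union(Interval.Ropen(-1/13, pi), Rationals)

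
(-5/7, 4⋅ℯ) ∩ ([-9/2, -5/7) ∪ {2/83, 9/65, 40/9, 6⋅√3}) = {2/83, 9/65, 40/9, 6⋅√3}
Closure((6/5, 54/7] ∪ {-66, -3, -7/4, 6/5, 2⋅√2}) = {-66, -3, -7/4} ∪ [6/5, 54/7]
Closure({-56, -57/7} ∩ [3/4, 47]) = ∅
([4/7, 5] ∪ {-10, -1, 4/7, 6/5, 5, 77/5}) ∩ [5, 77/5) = {5}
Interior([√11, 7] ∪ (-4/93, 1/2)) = (-4/93, 1/2) ∪ (√11, 7)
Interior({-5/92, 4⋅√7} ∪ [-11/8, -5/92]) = (-11/8, -5/92)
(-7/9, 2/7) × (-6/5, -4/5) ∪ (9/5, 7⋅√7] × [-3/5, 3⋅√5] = ((-7/9, 2/7) × (-6/5, -4/5)) ∪ ((9/5, 7⋅√7] × [-3/5, 3⋅√5])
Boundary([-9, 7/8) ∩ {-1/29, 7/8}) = {-1/29}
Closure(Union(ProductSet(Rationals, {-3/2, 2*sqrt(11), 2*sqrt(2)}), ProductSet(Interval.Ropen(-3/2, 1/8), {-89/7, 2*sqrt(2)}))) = Union(ProductSet(Interval(-3/2, 1/8), {-89/7, 2*sqrt(2)}), ProductSet(Reals, {-3/2, 2*sqrt(11), 2*sqrt(2)}))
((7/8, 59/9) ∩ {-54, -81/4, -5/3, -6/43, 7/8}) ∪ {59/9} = {59/9}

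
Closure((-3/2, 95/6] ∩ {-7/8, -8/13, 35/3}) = {-7/8, -8/13, 35/3}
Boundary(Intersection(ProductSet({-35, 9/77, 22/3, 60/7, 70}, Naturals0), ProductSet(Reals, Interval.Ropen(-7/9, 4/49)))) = ProductSet({-35, 9/77, 22/3, 60/7, 70}, Range(0, 1, 1))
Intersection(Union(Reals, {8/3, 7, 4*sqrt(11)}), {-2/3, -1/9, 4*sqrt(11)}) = {-2/3, -1/9, 4*sqrt(11)}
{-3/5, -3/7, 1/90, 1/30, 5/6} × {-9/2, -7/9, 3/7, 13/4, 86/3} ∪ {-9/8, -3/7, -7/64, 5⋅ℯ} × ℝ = ({-9/8, -3/7, -7/64, 5⋅ℯ} × ℝ) ∪ ({-3/5, -3/7, 1/90, 1/30, 5/6} × {-9/2, -7/9, 3/7, 13/4, 86/3})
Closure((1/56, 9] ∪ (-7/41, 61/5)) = [-7/41, 61/5]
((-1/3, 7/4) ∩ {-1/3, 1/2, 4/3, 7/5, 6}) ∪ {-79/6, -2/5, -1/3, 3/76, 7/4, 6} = {-79/6, -2/5, -1/3, 3/76, 1/2, 4/3, 7/5, 7/4, 6}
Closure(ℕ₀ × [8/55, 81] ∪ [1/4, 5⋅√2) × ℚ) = (ℕ₀ × [8/55, 81]) ∪ ([1/4, 5⋅√2] × ℝ)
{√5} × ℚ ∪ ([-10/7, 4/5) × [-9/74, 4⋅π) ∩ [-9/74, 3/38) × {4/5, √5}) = ({√5} × ℚ) ∪ ([-9/74, 3/38) × {4/5, √5})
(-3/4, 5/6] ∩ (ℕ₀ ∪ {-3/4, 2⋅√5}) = {0}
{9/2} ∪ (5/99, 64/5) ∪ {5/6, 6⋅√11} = (5/99, 64/5) ∪ {6⋅√11}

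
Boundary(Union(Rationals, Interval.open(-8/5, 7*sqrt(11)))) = Union(Interval(-oo, -8/5), Interval(7*sqrt(11), oo))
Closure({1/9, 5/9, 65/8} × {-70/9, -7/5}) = {1/9, 5/9, 65/8} × {-70/9, -7/5}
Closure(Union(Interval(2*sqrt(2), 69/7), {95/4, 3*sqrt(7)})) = Union({95/4}, Interval(2*sqrt(2), 69/7))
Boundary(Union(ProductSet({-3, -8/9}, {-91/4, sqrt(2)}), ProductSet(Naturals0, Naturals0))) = Union(ProductSet({-3, -8/9}, {-91/4, sqrt(2)}), ProductSet(Naturals0, Naturals0))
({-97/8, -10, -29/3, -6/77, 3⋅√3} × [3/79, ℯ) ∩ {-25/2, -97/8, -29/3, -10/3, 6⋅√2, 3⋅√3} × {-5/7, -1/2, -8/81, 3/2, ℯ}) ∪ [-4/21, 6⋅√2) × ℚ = ({-97/8, -29/3, 3⋅√3} × {3/2}) ∪ ([-4/21, 6⋅√2) × ℚ)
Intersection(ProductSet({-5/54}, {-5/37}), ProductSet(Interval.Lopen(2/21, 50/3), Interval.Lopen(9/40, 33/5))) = EmptySet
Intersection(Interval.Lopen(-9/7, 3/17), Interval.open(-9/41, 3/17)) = Interval.open(-9/41, 3/17)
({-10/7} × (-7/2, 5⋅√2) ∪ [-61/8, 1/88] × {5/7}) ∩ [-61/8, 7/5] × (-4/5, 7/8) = ({-10/7} × (-4/5, 7/8)) ∪ ([-61/8, 1/88] × {5/7})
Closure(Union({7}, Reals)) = Reals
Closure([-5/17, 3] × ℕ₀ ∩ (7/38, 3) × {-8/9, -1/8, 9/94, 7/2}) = ∅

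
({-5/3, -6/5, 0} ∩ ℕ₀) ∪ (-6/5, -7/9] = (-6/5, -7/9] ∪ {0}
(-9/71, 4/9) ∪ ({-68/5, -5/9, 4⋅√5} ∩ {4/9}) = (-9/71, 4/9)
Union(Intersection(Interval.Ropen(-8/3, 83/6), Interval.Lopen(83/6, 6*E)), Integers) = Integers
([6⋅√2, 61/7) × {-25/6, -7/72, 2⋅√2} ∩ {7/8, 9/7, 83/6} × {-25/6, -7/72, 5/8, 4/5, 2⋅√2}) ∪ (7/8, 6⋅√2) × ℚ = (7/8, 6⋅√2) × ℚ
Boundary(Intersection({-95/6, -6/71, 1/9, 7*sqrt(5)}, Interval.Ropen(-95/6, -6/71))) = {-95/6}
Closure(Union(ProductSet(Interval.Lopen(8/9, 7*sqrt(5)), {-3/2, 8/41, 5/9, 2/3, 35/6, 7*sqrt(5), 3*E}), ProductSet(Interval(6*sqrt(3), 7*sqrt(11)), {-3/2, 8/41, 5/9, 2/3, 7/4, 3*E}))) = Union(ProductSet(Interval(8/9, 7*sqrt(5)), {-3/2, 8/41, 5/9, 2/3, 35/6, 7*sqrt(5), 3*E}), ProductSet(Interval(6*sqrt(3), 7*sqrt(11)), {-3/2, 8/41, 5/9, 2/3, 7/4, 3*E}))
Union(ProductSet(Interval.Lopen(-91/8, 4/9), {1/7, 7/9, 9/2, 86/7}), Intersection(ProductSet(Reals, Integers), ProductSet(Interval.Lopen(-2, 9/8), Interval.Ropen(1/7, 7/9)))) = ProductSet(Interval.Lopen(-91/8, 4/9), {1/7, 7/9, 9/2, 86/7})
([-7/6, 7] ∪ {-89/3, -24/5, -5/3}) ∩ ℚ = {-89/3, -24/5, -5/3} ∪ (ℚ ∩ [-7/6, 7])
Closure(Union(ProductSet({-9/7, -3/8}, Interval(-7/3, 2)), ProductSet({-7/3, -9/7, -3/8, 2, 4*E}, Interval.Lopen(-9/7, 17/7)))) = Union(ProductSet({-9/7, -3/8}, Interval(-7/3, 2)), ProductSet({-7/3, -9/7, -3/8, 2, 4*E}, Interval(-9/7, 17/7)))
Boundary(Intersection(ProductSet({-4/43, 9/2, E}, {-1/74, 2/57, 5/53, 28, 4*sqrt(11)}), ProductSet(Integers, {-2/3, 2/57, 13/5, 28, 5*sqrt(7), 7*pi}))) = EmptySet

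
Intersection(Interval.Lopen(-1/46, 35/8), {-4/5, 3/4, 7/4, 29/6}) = {3/4, 7/4}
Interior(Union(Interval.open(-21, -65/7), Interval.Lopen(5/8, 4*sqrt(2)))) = Union(Interval.open(-21, -65/7), Interval.open(5/8, 4*sqrt(2)))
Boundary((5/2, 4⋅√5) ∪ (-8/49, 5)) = {-8/49, 4⋅√5}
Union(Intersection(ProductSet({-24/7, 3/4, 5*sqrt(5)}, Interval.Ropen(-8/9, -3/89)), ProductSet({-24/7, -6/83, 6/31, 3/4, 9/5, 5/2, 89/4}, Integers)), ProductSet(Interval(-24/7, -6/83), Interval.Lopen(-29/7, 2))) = ProductSet(Interval(-24/7, -6/83), Interval.Lopen(-29/7, 2))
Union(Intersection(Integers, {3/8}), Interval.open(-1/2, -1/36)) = Interval.open(-1/2, -1/36)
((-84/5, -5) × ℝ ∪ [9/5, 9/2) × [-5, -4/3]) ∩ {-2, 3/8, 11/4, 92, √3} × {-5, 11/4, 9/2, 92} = {11/4} × {-5}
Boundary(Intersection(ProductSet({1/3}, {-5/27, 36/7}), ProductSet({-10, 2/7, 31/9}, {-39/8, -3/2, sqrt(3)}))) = EmptySet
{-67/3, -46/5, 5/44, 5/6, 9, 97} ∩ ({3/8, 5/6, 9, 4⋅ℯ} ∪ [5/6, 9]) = {5/6, 9}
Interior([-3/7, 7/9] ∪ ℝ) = (-∞, ∞)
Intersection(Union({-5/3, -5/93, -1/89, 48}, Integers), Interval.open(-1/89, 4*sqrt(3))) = Range(0, 7, 1)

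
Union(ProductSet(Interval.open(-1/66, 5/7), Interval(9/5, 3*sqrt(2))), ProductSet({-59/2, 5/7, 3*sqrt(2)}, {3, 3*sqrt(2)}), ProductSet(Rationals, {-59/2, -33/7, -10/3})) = Union(ProductSet({-59/2, 5/7, 3*sqrt(2)}, {3, 3*sqrt(2)}), ProductSet(Interval.open(-1/66, 5/7), Interval(9/5, 3*sqrt(2))), ProductSet(Rationals, {-59/2, -33/7, -10/3}))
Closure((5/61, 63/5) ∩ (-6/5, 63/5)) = [5/61, 63/5]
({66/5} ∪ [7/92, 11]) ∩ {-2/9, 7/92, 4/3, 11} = {7/92, 4/3, 11}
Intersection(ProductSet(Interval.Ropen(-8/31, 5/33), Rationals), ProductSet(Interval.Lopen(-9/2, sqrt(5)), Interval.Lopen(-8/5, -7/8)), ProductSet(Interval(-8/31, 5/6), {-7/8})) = ProductSet(Interval.Ropen(-8/31, 5/33), {-7/8})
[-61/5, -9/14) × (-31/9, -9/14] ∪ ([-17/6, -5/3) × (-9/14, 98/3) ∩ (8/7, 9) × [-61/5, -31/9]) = [-61/5, -9/14) × (-31/9, -9/14]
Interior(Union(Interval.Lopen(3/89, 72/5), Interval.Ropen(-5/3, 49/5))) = Interval.open(-5/3, 72/5)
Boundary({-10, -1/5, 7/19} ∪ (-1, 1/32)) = {-10, -1, 1/32, 7/19}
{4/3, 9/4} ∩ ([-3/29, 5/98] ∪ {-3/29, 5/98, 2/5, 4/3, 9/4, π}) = {4/3, 9/4}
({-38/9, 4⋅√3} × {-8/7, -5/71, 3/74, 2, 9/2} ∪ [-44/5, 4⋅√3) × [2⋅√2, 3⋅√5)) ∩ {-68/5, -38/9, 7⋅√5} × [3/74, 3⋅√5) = {-38/9} × ({3/74, 2} ∪ [2⋅√2, 3⋅√5))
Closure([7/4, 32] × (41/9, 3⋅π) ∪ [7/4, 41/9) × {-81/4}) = ([7/4, 41/9] × {-81/4}) ∪ ([7/4, 32] × [41/9, 3⋅π])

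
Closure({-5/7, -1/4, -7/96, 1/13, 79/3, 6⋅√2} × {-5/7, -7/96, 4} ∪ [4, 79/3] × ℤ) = ([4, 79/3] × ℤ) ∪ ({-5/7, -1/4, -7/96, 1/13, 79/3, 6⋅√2} × {-5/7, -7/96, 4})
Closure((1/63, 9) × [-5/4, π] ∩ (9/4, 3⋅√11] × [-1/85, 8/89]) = [9/4, 9] × [-1/85, 8/89]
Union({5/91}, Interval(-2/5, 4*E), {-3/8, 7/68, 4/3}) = Interval(-2/5, 4*E)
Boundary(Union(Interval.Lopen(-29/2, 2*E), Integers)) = Union(Complement(Integers, Interval.open(-29/2, 2*E)), {-29/2, 2*E})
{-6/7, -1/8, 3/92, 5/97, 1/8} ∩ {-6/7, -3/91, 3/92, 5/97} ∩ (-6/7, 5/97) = {3/92}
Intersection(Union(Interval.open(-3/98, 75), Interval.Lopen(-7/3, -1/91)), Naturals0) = Range(0, 75, 1)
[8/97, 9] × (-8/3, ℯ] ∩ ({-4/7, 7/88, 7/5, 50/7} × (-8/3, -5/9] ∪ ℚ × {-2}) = ({7/5, 50/7} × (-8/3, -5/9]) ∪ ((ℚ ∩ [8/97, 9]) × {-2})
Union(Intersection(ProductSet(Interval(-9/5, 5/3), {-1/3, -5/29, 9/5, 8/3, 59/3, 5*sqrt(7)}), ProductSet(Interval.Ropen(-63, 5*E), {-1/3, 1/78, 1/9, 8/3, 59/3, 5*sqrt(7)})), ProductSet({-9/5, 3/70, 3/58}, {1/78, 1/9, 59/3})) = Union(ProductSet({-9/5, 3/70, 3/58}, {1/78, 1/9, 59/3}), ProductSet(Interval(-9/5, 5/3), {-1/3, 8/3, 59/3, 5*sqrt(7)}))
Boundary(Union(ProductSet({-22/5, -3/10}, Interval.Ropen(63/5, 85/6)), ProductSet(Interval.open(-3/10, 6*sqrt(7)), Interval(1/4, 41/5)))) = Union(ProductSet({-22/5, -3/10}, Interval(63/5, 85/6)), ProductSet({-3/10, 6*sqrt(7)}, Interval(1/4, 41/5)), ProductSet(Interval(-3/10, 6*sqrt(7)), {1/4, 41/5}))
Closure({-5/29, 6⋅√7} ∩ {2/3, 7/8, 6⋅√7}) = {6⋅√7}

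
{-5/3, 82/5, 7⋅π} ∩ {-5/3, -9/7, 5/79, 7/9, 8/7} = {-5/3}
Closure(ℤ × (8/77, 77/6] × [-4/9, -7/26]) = ℤ × [8/77, 77/6] × [-4/9, -7/26]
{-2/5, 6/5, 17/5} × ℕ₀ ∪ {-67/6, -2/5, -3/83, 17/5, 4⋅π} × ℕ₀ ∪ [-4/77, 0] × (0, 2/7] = ({-67/6, -2/5, -3/83, 6/5, 17/5, 4⋅π} × ℕ₀) ∪ ([-4/77, 0] × (0, 2/7])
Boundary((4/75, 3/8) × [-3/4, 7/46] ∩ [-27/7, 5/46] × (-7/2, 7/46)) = ({4/75, 5/46} × [-3/4, 7/46]) ∪ ([4/75, 5/46] × {-3/4, 7/46})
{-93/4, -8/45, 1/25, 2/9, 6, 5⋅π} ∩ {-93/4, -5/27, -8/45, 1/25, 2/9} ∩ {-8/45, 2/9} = {-8/45, 2/9}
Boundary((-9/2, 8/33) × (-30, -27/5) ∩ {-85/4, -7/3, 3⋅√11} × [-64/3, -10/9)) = {-7/3} × [-64/3, -27/5]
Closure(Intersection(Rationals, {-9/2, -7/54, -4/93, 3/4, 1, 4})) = {-9/2, -7/54, -4/93, 3/4, 1, 4}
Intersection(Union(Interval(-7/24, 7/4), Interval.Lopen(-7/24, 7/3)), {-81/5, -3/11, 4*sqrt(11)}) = {-3/11}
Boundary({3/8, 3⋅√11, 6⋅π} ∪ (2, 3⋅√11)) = {3/8, 2, 3⋅√11, 6⋅π}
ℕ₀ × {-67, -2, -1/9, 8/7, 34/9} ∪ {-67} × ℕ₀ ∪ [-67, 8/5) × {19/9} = ({-67} × ℕ₀) ∪ ([-67, 8/5) × {19/9}) ∪ (ℕ₀ × {-67, -2, -1/9, 8/7, 34/9})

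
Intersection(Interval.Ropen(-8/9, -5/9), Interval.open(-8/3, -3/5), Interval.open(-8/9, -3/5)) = Interval.open(-8/9, -3/5)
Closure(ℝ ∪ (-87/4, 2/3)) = (-∞, ∞)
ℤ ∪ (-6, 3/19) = ℤ ∪ [-6, 3/19)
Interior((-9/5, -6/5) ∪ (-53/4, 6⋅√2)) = (-53/4, 6⋅√2)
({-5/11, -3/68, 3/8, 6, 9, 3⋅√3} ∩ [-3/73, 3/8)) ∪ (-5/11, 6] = (-5/11, 6]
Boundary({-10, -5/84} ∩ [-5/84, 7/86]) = {-5/84}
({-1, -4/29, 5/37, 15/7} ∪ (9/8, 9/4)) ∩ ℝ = {-1, -4/29, 5/37} ∪ (9/8, 9/4)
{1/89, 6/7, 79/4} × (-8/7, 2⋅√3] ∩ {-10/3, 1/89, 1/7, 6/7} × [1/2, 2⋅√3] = {1/89, 6/7} × [1/2, 2⋅√3]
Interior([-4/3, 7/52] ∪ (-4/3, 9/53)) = (-4/3, 9/53)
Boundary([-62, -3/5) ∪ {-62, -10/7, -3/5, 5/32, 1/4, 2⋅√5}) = {-62, -3/5, 5/32, 1/4, 2⋅√5}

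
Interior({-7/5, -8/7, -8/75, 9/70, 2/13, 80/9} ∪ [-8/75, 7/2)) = (-8/75, 7/2)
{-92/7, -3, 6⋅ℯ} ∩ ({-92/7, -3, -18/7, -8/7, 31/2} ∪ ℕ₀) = {-92/7, -3}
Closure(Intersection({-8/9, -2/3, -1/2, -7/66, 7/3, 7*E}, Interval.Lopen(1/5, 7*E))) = {7/3, 7*E}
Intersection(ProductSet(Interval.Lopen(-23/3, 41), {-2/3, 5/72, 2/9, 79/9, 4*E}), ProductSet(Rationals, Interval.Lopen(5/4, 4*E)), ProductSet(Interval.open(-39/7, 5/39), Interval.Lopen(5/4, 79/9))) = ProductSet(Intersection(Interval.open(-39/7, 5/39), Rationals), {79/9})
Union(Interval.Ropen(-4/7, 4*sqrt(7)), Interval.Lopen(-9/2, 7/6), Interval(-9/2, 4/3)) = Interval.Ropen(-9/2, 4*sqrt(7))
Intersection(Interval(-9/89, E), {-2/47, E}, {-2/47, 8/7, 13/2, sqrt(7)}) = {-2/47}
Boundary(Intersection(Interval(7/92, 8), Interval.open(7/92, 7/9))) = {7/92, 7/9}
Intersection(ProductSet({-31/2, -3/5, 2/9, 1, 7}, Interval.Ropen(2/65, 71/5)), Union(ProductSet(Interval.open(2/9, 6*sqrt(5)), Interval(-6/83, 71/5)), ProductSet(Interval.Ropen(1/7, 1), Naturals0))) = Union(ProductSet({2/9}, Range(1, 15, 1)), ProductSet({1, 7}, Interval.Ropen(2/65, 71/5)))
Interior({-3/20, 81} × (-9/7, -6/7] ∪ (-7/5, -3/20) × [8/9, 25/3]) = (-7/5, -3/20) × (8/9, 25/3)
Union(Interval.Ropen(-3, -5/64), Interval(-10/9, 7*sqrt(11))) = Interval(-3, 7*sqrt(11))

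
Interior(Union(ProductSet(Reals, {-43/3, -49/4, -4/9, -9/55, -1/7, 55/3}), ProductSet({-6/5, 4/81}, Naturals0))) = EmptySet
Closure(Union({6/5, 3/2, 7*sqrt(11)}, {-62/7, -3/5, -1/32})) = {-62/7, -3/5, -1/32, 6/5, 3/2, 7*sqrt(11)}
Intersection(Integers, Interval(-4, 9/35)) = Range(-4, 1, 1)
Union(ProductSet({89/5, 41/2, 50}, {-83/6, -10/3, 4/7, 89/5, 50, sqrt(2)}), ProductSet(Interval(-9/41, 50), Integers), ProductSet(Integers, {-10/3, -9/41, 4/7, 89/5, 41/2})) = Union(ProductSet({89/5, 41/2, 50}, {-83/6, -10/3, 4/7, 89/5, 50, sqrt(2)}), ProductSet(Integers, {-10/3, -9/41, 4/7, 89/5, 41/2}), ProductSet(Interval(-9/41, 50), Integers))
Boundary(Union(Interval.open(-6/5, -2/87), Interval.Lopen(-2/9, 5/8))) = {-6/5, 5/8}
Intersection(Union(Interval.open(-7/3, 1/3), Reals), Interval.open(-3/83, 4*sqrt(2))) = Interval.open(-3/83, 4*sqrt(2))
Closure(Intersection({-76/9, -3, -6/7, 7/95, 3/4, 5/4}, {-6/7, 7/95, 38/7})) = {-6/7, 7/95}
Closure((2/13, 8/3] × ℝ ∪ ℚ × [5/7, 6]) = ([2/13, 8/3] × ℝ) ∪ ((ℚ ∪ (-∞, 2/13] ∪ [8/3, ∞)) × [5/7, 6])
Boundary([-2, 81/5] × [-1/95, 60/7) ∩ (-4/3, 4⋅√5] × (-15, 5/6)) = ({-4/3, 4⋅√5} × [-1/95, 5/6]) ∪ ([-4/3, 4⋅√5] × {-1/95, 5/6})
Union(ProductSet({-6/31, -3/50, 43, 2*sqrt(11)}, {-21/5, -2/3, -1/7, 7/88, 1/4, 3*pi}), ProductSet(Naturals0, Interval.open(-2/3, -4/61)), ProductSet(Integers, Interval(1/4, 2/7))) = Union(ProductSet({-6/31, -3/50, 43, 2*sqrt(11)}, {-21/5, -2/3, -1/7, 7/88, 1/4, 3*pi}), ProductSet(Integers, Interval(1/4, 2/7)), ProductSet(Naturals0, Interval.open(-2/3, -4/61)))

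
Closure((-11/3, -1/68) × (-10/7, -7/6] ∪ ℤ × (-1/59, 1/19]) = (ℤ × [-1/59, 1/19]) ∪ ({-11/3, -1/68} × [-10/7, -7/6]) ∪ ([-11/3, -1/68] × {-10/7, -7/6}) ∪ ((-11/3, -1/68) × (-10/7, -7/6])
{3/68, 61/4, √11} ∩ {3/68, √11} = {3/68, √11}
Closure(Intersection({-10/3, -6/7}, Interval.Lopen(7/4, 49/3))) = EmptySet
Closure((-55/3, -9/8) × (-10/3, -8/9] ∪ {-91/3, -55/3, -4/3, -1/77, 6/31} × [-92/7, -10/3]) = ({-55/3, -9/8} × [-10/3, -8/9]) ∪ ([-55/3, -9/8] × {-10/3, -8/9}) ∪ ((-55/3, -9/8) × (-10/3, -8/9]) ∪ ({-91/3, -55/3, -4/3, -1/77, 6/31} × [-92/7, -10/3])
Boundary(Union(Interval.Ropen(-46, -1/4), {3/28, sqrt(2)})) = {-46, -1/4, 3/28, sqrt(2)}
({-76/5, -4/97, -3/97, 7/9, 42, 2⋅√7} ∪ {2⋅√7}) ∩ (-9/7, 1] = {-4/97, -3/97, 7/9}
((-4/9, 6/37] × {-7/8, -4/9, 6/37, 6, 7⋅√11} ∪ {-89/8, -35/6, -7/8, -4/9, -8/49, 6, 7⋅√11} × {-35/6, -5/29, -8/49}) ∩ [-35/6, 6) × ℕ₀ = (-4/9, 6/37] × {6}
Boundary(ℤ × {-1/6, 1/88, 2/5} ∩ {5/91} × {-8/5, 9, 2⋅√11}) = ∅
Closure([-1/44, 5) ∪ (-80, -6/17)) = [-80, -6/17] ∪ [-1/44, 5]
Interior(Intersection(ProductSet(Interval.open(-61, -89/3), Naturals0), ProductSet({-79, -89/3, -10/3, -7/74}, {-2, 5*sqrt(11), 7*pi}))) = EmptySet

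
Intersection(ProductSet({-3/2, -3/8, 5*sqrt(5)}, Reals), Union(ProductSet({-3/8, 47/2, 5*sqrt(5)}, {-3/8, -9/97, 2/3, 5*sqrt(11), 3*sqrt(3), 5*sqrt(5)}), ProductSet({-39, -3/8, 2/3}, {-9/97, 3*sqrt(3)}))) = ProductSet({-3/8, 5*sqrt(5)}, {-3/8, -9/97, 2/3, 5*sqrt(11), 3*sqrt(3), 5*sqrt(5)})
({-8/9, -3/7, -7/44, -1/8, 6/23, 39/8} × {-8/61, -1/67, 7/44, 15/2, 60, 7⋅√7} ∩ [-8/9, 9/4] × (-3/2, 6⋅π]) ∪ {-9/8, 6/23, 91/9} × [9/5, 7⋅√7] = ({-9/8, 6/23, 91/9} × [9/5, 7⋅√7]) ∪ ({-8/9, -3/7, -7/44, -1/8, 6/23} × {-8/61, -1/67, 7/44, 15/2, 7⋅√7})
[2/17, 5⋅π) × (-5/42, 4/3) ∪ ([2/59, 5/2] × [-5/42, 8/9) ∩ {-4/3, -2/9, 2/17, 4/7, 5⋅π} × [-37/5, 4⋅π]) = ({2/17, 4/7} × [-5/42, 8/9)) ∪ ([2/17, 5⋅π) × (-5/42, 4/3))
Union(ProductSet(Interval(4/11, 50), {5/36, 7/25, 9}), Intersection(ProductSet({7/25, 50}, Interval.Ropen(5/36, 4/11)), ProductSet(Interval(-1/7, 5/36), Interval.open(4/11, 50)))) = ProductSet(Interval(4/11, 50), {5/36, 7/25, 9})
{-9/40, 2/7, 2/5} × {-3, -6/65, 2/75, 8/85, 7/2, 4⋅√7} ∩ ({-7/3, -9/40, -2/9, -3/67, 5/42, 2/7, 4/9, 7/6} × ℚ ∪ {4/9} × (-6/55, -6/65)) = {-9/40, 2/7} × {-3, -6/65, 2/75, 8/85, 7/2}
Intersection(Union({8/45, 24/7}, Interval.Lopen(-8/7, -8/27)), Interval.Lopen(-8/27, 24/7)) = {8/45, 24/7}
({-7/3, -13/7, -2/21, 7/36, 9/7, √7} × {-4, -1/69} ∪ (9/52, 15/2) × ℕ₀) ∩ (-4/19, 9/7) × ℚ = ({-2/21, 7/36} × {-4, -1/69}) ∪ ((9/52, 9/7) × ℕ₀)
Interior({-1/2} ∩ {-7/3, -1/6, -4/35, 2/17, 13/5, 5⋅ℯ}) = ∅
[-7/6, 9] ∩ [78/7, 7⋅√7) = ∅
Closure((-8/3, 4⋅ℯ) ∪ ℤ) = ℤ ∪ [-8/3, 4⋅ℯ]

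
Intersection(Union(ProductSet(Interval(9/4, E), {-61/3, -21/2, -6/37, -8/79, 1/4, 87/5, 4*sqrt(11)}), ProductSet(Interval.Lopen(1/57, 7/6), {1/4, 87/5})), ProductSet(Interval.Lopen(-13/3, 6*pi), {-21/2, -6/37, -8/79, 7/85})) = ProductSet(Interval(9/4, E), {-21/2, -6/37, -8/79})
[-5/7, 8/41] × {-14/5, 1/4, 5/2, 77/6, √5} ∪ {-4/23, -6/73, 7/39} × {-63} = ({-4/23, -6/73, 7/39} × {-63}) ∪ ([-5/7, 8/41] × {-14/5, 1/4, 5/2, 77/6, √5})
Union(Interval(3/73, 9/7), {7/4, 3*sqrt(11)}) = Union({7/4, 3*sqrt(11)}, Interval(3/73, 9/7))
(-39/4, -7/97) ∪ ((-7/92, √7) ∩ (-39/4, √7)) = (-39/4, √7)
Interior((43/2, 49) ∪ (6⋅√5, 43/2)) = (6⋅√5, 43/2) ∪ (43/2, 49)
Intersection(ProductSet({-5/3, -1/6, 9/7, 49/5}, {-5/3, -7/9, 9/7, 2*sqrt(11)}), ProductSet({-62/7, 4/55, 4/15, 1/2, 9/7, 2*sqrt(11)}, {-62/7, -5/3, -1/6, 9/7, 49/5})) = ProductSet({9/7}, {-5/3, 9/7})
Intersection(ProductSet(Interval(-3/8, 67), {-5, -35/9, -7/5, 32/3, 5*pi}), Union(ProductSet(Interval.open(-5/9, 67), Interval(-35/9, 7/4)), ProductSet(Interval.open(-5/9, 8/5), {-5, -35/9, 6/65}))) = Union(ProductSet(Interval.Ropen(-3/8, 8/5), {-5, -35/9}), ProductSet(Interval.Ropen(-3/8, 67), {-35/9, -7/5}))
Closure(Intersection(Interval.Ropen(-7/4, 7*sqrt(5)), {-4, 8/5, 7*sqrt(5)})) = {8/5}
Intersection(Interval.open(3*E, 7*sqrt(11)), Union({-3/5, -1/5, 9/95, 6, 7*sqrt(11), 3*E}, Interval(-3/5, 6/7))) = EmptySet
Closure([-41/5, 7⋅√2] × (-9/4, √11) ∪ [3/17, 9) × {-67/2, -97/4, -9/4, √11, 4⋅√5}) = ([-41/5, 7⋅√2] × [-9/4, √11]) ∪ ([3/17, 9] × {-67/2, -97/4, -9/4, √11, 4⋅√5})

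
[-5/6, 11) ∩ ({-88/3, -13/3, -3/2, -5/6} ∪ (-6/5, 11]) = [-5/6, 11)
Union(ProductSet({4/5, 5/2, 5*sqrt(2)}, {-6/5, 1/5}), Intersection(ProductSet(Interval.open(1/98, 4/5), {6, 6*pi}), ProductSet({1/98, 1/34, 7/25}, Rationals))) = Union(ProductSet({1/34, 7/25}, {6}), ProductSet({4/5, 5/2, 5*sqrt(2)}, {-6/5, 1/5}))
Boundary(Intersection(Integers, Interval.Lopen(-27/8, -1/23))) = Range(-3, 0, 1)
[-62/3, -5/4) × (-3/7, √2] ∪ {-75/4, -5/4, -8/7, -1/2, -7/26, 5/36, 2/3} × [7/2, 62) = ([-62/3, -5/4) × (-3/7, √2]) ∪ ({-75/4, -5/4, -8/7, -1/2, -7/26, 5/36, 2/3} × [7/2, 62))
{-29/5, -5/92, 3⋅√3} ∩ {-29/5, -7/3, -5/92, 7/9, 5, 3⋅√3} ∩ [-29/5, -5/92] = {-29/5, -5/92}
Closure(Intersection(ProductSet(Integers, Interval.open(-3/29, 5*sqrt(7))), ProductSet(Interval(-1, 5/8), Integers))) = ProductSet(Range(-1, 1, 1), Range(0, 14, 1))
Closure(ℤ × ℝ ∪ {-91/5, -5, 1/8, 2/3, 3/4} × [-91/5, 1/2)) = (ℤ × ℝ) ∪ ({-91/5, -5, 1/8, 2/3, 3/4} × [-91/5, 1/2])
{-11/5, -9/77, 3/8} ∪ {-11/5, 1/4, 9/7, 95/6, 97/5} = {-11/5, -9/77, 1/4, 3/8, 9/7, 95/6, 97/5}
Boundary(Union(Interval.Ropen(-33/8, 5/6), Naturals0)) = Union(Complement(Naturals0, Interval.open(-33/8, 5/6)), {-33/8, 5/6})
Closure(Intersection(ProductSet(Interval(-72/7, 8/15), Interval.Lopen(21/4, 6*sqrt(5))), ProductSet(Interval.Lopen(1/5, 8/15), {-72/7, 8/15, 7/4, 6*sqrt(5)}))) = ProductSet(Interval(1/5, 8/15), {6*sqrt(5)})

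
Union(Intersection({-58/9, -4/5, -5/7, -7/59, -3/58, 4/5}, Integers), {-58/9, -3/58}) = {-58/9, -3/58}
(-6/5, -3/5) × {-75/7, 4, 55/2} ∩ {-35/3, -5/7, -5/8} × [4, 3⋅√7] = {-5/7, -5/8} × {4}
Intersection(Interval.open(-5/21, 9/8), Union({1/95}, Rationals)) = Intersection(Interval.open(-5/21, 9/8), Rationals)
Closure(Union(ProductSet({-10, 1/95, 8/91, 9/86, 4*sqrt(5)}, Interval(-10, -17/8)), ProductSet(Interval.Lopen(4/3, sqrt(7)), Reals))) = Union(ProductSet({-10, 1/95, 8/91, 9/86, 4*sqrt(5)}, Interval(-10, -17/8)), ProductSet(Interval(4/3, sqrt(7)), Reals))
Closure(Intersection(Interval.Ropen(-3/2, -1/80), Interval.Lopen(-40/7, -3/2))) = {-3/2}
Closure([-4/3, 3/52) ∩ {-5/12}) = {-5/12}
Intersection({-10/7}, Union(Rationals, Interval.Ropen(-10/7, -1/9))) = {-10/7}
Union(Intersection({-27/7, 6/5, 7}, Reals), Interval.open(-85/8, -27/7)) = Union({6/5, 7}, Interval.Lopen(-85/8, -27/7))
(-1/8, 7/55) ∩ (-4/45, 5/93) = (-4/45, 5/93)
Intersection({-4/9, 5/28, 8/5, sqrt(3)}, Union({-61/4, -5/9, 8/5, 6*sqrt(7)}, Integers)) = {8/5}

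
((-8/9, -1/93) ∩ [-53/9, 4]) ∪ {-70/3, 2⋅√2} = {-70/3, 2⋅√2} ∪ (-8/9, -1/93)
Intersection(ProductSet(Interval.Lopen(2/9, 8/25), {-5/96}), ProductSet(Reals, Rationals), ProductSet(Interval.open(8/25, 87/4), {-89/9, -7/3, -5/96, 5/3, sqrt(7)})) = EmptySet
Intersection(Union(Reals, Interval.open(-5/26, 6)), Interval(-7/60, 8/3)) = Interval(-7/60, 8/3)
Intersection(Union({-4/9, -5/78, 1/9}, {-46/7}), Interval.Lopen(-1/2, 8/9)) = {-4/9, -5/78, 1/9}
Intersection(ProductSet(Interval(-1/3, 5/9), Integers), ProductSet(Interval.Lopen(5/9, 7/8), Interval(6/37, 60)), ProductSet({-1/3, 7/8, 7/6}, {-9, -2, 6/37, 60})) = EmptySet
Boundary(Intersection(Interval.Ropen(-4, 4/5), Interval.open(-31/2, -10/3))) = {-4, -10/3}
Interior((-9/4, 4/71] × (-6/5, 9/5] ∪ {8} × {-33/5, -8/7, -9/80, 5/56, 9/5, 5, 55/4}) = (-9/4, 4/71) × (-6/5, 9/5)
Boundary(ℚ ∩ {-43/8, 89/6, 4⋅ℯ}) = {-43/8, 89/6}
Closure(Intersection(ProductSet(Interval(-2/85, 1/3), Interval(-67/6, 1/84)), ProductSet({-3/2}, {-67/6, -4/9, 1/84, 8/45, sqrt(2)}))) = EmptySet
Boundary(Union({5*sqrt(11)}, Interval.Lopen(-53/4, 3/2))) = {-53/4, 3/2, 5*sqrt(11)}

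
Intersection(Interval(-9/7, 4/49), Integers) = Range(-1, 1, 1)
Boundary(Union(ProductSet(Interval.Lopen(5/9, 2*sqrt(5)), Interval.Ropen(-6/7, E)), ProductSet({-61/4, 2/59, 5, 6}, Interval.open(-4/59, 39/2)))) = Union(ProductSet({5/9, 2*sqrt(5)}, Interval(-6/7, E)), ProductSet({-61/4, 2/59, 5, 6}, Interval(-4/59, 39/2)), ProductSet(Interval(5/9, 2*sqrt(5)), {-6/7, E}))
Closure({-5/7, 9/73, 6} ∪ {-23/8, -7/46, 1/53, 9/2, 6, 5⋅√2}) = {-23/8, -5/7, -7/46, 1/53, 9/73, 9/2, 6, 5⋅√2}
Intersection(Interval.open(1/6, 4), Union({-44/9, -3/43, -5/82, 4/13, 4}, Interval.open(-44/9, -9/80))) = {4/13}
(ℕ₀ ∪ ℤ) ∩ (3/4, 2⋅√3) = {1, 2, 3}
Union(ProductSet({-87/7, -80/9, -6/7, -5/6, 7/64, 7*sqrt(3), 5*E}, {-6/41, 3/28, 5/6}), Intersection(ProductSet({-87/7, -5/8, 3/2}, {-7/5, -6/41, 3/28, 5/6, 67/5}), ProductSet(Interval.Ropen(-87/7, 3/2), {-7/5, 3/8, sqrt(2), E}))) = Union(ProductSet({-87/7, -5/8}, {-7/5}), ProductSet({-87/7, -80/9, -6/7, -5/6, 7/64, 7*sqrt(3), 5*E}, {-6/41, 3/28, 5/6}))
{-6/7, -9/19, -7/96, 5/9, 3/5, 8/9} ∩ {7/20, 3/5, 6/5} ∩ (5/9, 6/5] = {3/5}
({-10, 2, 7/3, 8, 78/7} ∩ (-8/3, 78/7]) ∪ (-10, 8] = (-10, 8] ∪ {78/7}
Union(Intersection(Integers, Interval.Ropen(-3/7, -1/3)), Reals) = Reals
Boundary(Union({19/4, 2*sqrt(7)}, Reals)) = EmptySet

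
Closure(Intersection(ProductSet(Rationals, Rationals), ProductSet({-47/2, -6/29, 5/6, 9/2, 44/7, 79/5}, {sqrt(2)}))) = EmptySet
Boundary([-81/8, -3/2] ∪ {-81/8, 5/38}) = {-81/8, -3/2, 5/38}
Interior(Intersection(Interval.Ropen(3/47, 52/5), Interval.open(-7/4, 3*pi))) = Interval.open(3/47, 3*pi)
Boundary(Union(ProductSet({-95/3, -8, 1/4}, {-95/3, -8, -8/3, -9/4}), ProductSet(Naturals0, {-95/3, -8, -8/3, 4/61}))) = Union(ProductSet({-95/3, -8, 1/4}, {-95/3, -8, -8/3, -9/4}), ProductSet(Naturals0, {-95/3, -8, -8/3, 4/61}))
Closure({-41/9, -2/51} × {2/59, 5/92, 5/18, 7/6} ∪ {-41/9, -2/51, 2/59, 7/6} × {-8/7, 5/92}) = ({-41/9, -2/51} × {2/59, 5/92, 5/18, 7/6}) ∪ ({-41/9, -2/51, 2/59, 7/6} × {-8/7, 5/92})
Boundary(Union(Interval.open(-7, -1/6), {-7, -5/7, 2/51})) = {-7, -1/6, 2/51}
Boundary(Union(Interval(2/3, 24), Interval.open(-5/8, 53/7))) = {-5/8, 24}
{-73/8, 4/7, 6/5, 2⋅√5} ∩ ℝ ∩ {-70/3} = ∅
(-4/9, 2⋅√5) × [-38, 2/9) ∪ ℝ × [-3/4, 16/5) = (ℝ × [-3/4, 16/5)) ∪ ((-4/9, 2⋅√5) × [-38, 2/9))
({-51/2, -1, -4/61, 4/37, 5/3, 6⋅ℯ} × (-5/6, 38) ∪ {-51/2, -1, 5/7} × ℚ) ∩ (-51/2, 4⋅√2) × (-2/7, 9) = ({-1, 5/7} × (ℚ ∩ (-2/7, 9))) ∪ ({-1, -4/61, 4/37, 5/3} × (-2/7, 9))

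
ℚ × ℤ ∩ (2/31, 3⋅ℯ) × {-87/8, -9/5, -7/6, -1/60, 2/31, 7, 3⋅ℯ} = (ℚ ∩ (2/31, 3⋅ℯ)) × {7}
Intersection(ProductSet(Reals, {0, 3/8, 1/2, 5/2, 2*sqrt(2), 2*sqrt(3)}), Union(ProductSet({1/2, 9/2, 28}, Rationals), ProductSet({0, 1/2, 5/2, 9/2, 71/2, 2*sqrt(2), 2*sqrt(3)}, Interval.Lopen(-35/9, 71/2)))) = Union(ProductSet({1/2, 9/2, 28}, {0, 3/8, 1/2, 5/2}), ProductSet({0, 1/2, 5/2, 9/2, 71/2, 2*sqrt(2), 2*sqrt(3)}, {0, 3/8, 1/2, 5/2, 2*sqrt(2), 2*sqrt(3)}))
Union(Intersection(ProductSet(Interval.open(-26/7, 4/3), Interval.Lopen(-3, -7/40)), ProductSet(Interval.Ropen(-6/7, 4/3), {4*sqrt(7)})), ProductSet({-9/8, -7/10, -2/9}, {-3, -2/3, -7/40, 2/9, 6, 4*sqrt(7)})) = ProductSet({-9/8, -7/10, -2/9}, {-3, -2/3, -7/40, 2/9, 6, 4*sqrt(7)})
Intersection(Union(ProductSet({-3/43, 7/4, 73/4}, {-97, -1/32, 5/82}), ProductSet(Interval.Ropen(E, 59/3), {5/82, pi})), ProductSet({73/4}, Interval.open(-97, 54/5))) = ProductSet({73/4}, {-1/32, 5/82, pi})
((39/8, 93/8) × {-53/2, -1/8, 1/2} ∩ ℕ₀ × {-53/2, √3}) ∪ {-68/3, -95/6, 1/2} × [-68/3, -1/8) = ({5, 6, …, 11} × {-53/2}) ∪ ({-68/3, -95/6, 1/2} × [-68/3, -1/8))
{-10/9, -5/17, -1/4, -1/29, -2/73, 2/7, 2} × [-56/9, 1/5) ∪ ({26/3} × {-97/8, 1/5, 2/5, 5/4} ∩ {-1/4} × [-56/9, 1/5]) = {-10/9, -5/17, -1/4, -1/29, -2/73, 2/7, 2} × [-56/9, 1/5)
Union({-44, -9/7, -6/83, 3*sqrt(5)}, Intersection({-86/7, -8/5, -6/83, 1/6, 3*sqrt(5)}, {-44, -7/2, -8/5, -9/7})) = {-44, -8/5, -9/7, -6/83, 3*sqrt(5)}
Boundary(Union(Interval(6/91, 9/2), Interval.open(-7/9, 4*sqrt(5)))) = {-7/9, 4*sqrt(5)}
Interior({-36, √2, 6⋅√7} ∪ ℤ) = ∅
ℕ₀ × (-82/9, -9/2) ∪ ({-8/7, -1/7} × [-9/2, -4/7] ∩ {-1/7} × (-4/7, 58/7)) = ℕ₀ × (-82/9, -9/2)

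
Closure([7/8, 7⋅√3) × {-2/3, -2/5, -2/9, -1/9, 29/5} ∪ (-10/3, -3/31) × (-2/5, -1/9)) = ({-10/3, -3/31} × [-2/5, -1/9]) ∪ ([-10/3, -3/31] × {-2/5, -1/9}) ∪ ((-10/3, -3/31) × (-2/5, -1/9)) ∪ ([7/8, 7⋅√3] × {-2/3, -2/5, -2/9, -1/9, 29/5})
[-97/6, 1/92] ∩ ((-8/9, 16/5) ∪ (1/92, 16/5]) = (-8/9, 1/92]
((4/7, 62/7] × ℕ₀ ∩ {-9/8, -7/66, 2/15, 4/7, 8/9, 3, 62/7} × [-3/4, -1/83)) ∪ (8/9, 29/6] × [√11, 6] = (8/9, 29/6] × [√11, 6]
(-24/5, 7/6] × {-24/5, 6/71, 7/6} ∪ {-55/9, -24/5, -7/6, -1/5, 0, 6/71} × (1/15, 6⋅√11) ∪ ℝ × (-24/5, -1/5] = (ℝ × (-24/5, -1/5]) ∪ ((-24/5, 7/6] × {-24/5, 6/71, 7/6}) ∪ ({-55/9, -24/5, -7/6, -1/5, 0, 6/71} × (1/15, 6⋅√11))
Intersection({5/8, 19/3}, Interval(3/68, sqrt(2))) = {5/8}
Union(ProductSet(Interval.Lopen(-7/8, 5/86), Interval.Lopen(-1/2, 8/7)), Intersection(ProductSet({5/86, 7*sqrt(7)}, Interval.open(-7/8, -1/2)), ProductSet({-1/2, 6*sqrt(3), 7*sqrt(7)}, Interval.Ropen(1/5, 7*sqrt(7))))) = ProductSet(Interval.Lopen(-7/8, 5/86), Interval.Lopen(-1/2, 8/7))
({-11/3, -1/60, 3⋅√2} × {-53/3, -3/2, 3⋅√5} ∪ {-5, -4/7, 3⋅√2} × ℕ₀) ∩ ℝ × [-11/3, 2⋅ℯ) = ({-11/3, -1/60, 3⋅√2} × {-3/2}) ∪ ({-5, -4/7, 3⋅√2} × {0, 1, …, 5})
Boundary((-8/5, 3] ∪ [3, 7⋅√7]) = {-8/5, 7⋅√7}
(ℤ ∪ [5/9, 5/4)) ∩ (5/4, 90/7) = {2, 3, …, 12}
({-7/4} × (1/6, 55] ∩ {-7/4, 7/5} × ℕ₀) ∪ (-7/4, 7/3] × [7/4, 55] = ({-7/4} × {1, 2, …, 55}) ∪ ((-7/4, 7/3] × [7/4, 55])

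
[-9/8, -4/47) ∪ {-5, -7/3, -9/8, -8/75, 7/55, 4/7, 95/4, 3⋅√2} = {-5, -7/3, 7/55, 4/7, 95/4, 3⋅√2} ∪ [-9/8, -4/47)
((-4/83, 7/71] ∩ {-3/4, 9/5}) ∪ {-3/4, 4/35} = {-3/4, 4/35}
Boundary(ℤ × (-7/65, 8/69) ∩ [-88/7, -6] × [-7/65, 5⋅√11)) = {-12, -11, …, -6} × [-7/65, 8/69]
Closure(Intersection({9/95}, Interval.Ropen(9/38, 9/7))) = EmptySet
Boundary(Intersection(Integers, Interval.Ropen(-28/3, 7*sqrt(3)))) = Range(-9, 13, 1)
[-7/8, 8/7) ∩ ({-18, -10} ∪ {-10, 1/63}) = {1/63}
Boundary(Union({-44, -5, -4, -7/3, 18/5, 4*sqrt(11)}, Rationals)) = Reals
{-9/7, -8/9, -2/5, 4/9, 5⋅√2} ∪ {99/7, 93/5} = {-9/7, -8/9, -2/5, 4/9, 99/7, 93/5, 5⋅√2}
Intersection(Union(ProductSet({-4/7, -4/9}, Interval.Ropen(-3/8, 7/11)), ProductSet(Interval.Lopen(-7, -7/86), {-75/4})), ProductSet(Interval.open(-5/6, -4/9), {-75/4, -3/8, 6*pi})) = Union(ProductSet({-4/7}, {-3/8}), ProductSet(Interval.open(-5/6, -4/9), {-75/4}))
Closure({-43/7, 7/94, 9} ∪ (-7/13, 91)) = {-43/7} ∪ [-7/13, 91]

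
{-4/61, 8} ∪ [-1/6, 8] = [-1/6, 8]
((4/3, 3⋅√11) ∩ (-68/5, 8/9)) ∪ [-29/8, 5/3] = [-29/8, 5/3]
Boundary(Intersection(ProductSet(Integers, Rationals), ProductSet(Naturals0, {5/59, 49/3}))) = ProductSet(Naturals0, {5/59, 49/3})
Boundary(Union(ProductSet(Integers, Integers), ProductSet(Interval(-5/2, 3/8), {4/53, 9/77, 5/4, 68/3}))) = Union(ProductSet(Integers, Integers), ProductSet(Interval(-5/2, 3/8), {4/53, 9/77, 5/4, 68/3}))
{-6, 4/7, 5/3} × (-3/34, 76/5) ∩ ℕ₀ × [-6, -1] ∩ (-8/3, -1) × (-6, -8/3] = ∅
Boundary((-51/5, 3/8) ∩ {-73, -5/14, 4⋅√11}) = {-5/14}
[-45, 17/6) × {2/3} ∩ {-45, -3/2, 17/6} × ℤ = ∅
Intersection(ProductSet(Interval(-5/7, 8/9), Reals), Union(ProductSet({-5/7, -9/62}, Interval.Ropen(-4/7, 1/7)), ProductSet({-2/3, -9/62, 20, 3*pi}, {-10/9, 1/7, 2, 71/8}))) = Union(ProductSet({-5/7, -9/62}, Interval.Ropen(-4/7, 1/7)), ProductSet({-2/3, -9/62}, {-10/9, 1/7, 2, 71/8}))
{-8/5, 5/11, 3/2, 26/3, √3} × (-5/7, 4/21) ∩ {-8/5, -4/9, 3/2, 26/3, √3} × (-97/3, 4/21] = {-8/5, 3/2, 26/3, √3} × (-5/7, 4/21)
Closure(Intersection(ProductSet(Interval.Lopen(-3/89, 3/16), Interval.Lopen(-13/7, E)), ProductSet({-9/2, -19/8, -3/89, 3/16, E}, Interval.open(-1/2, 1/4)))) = ProductSet({3/16}, Interval(-1/2, 1/4))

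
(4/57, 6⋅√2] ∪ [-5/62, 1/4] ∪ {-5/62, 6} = [-5/62, 6⋅√2]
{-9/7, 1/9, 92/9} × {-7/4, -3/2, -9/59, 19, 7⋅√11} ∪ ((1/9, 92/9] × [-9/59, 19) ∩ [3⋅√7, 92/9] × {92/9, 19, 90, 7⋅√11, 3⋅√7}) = ({-9/7, 1/9, 92/9} × {-7/4, -3/2, -9/59, 19, 7⋅√11}) ∪ ([3⋅√7, 92/9] × {92/9, 3⋅√7})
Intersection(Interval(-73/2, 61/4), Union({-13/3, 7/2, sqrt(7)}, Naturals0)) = Union({-13/3, 7/2, sqrt(7)}, Range(0, 16, 1))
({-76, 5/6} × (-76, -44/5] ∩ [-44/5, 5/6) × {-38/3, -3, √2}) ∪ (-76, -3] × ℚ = (-76, -3] × ℚ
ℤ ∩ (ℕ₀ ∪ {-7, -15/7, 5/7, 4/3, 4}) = {-7} ∪ ℕ₀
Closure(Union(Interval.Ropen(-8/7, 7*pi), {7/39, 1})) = Interval(-8/7, 7*pi)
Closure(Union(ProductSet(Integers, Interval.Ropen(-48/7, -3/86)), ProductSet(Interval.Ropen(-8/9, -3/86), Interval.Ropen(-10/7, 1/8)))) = Union(ProductSet(Complement(Integers, Interval.open(-8/9, -3/86)), Interval(-48/7, -3/86)), ProductSet({-8/9, -3/86}, Interval(-10/7, 1/8)), ProductSet(Integers, Interval.Ropen(-48/7, -3/86)), ProductSet(Interval(-8/9, -3/86), {-10/7, 1/8}), ProductSet(Interval.Ropen(-8/9, -3/86), Interval.Ropen(-10/7, 1/8)))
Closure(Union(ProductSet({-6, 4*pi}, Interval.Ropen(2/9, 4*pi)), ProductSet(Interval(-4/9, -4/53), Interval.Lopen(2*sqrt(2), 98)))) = Union(ProductSet({-6, 4*pi}, Interval(2/9, 4*pi)), ProductSet(Interval(-4/9, -4/53), Interval(2*sqrt(2), 98)))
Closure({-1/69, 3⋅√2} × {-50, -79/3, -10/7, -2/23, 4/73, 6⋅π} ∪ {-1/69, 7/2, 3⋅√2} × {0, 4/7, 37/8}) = ({-1/69, 7/2, 3⋅√2} × {0, 4/7, 37/8}) ∪ ({-1/69, 3⋅√2} × {-50, -79/3, -10/7, -2/23, 4/73, 6⋅π})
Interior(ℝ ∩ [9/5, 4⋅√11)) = (9/5, 4⋅√11)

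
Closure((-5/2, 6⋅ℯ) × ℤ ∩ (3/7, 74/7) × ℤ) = [3/7, 74/7] × ℤ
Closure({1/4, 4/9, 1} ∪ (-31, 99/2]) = [-31, 99/2]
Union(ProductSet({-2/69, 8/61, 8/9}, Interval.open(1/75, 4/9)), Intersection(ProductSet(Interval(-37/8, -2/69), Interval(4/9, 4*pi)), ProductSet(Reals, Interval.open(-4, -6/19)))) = ProductSet({-2/69, 8/61, 8/9}, Interval.open(1/75, 4/9))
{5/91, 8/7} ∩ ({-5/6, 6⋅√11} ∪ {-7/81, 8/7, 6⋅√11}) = {8/7}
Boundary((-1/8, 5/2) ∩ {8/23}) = {8/23}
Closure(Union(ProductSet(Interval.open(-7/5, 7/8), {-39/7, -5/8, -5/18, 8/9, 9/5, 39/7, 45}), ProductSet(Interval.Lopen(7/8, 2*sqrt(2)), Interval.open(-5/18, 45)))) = Union(ProductSet({7/8, 2*sqrt(2)}, Interval(-5/18, 45)), ProductSet(Interval(-7/5, 7/8), {-39/7, -5/8, -5/18, 8/9, 9/5, 39/7, 45}), ProductSet(Interval(7/8, 2*sqrt(2)), {-5/18, 45}), ProductSet(Interval.Lopen(7/8, 2*sqrt(2)), Interval.open(-5/18, 45)))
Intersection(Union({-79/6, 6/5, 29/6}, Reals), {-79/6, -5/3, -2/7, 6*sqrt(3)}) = {-79/6, -5/3, -2/7, 6*sqrt(3)}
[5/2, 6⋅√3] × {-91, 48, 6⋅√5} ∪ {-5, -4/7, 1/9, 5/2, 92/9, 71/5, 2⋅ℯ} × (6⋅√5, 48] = ([5/2, 6⋅√3] × {-91, 48, 6⋅√5}) ∪ ({-5, -4/7, 1/9, 5/2, 92/9, 71/5, 2⋅ℯ} × (6⋅√5, 48])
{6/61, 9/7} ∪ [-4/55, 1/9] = [-4/55, 1/9] ∪ {9/7}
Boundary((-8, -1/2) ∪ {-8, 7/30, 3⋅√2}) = {-8, -1/2, 7/30, 3⋅√2}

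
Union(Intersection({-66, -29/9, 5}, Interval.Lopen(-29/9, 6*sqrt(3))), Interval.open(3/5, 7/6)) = Union({5}, Interval.open(3/5, 7/6))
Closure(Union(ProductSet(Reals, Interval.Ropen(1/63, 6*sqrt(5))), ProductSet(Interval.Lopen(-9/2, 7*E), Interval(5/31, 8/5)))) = ProductSet(Reals, Interval(1/63, 6*sqrt(5)))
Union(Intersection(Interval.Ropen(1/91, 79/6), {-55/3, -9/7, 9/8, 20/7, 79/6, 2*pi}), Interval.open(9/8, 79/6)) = Interval.Ropen(9/8, 79/6)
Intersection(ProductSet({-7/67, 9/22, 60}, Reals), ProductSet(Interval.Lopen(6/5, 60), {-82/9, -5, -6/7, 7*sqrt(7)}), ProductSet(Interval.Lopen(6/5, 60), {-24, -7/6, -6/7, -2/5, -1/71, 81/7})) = ProductSet({60}, {-6/7})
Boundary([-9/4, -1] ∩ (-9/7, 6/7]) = {-9/7, -1}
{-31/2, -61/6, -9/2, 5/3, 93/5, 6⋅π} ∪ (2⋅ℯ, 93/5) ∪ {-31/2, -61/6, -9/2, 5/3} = {-31/2, -61/6, -9/2, 5/3, 6⋅π} ∪ (2⋅ℯ, 93/5]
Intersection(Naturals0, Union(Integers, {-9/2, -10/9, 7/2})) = Naturals0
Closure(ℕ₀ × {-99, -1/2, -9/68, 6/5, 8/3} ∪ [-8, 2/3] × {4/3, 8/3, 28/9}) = (ℕ₀ × {-99, -1/2, -9/68, 6/5, 8/3}) ∪ ([-8, 2/3] × {4/3, 8/3, 28/9})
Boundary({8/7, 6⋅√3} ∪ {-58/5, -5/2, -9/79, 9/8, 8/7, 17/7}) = {-58/5, -5/2, -9/79, 9/8, 8/7, 17/7, 6⋅√3}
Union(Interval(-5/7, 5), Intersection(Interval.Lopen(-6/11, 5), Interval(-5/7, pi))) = Interval(-5/7, 5)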